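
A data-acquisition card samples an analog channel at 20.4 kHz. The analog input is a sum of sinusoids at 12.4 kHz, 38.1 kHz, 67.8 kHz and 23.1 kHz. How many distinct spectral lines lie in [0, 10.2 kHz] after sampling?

3

fs/2 = 10.2 kHz.
12.4 kHz > fs/2 = 10.2 kHz, folds to fs − 12.4 kHz = 8 kHz.
38.1 kHz mod fs = 17.7 kHz.
17.7 kHz > fs/2 = 10.2 kHz, folds to fs − 17.7 kHz = 2.7 kHz.
67.8 kHz mod fs = 6.6 kHz.
6.6 kHz ≤ fs/2 = 10.2 kHz, appears at 6.6 kHz.
23.1 kHz mod fs = 2.7 kHz.
2.7 kHz ≤ fs/2 = 10.2 kHz, appears at 2.7 kHz.
Distinct values: {2.7 kHz, 6.6 kHz, 8 kHz} → 3.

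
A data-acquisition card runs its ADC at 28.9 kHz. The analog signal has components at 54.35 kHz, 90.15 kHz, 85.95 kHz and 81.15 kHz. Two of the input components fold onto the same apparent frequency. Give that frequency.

fs/2 = 14.45 kHz.
54.35 kHz mod fs = 25.45 kHz.
25.45 kHz > fs/2 = 14.45 kHz, folds to fs − 25.45 kHz = 3.45 kHz.
90.15 kHz mod fs = 3.45 kHz.
3.45 kHz ≤ fs/2 = 14.45 kHz, appears at 3.45 kHz.
85.95 kHz mod fs = 28.15 kHz.
28.15 kHz > fs/2 = 14.45 kHz, folds to fs − 28.15 kHz = 0.75 kHz.
81.15 kHz mod fs = 23.35 kHz.
23.35 kHz > fs/2 = 14.45 kHz, folds to fs − 23.35 kHz = 5.55 kHz.
54.35 kHz and 90.15 kHz both map to 3.45 kHz.

3.45 kHz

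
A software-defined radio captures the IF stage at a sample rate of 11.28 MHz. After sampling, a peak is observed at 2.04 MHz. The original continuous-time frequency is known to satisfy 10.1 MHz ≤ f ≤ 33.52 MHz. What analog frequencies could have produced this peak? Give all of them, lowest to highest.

Frequencies that alias to 2.04 MHz are k·fs ± 2.04 MHz for integer k ≥ 0.
k=0: 2.04 MHz.
k=1: 9.24 MHz, 13.32 MHz.
k=2: 20.52 MHz, 24.6 MHz.
k=3: 31.8 MHz, 35.88 MHz.
k=4: 43.08 MHz, 47.16 MHz.
Within [10.1 MHz, 33.52 MHz]: 13.32 MHz, 20.52 MHz, 24.6 MHz, 31.8 MHz.

13.32 MHz, 20.52 MHz, 24.6 MHz, 31.8 MHz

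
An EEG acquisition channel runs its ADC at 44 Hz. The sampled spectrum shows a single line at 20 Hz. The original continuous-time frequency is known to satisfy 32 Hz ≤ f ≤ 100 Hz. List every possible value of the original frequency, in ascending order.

Frequencies that alias to 20 Hz are k·fs ± 20 Hz for integer k ≥ 0.
k=0: 20 Hz.
k=1: 24 Hz, 64 Hz.
k=2: 68 Hz, 108 Hz.
k=3: 112 Hz, 152 Hz.
Within [32 Hz, 100 Hz]: 64 Hz, 68 Hz.

64 Hz, 68 Hz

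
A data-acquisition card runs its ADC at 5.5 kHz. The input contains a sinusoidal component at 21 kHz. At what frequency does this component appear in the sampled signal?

21 kHz mod fs = 4.5 kHz.
4.5 kHz > fs/2 = 2.75 kHz, folds to fs − 4.5 kHz = 1 kHz.

1 kHz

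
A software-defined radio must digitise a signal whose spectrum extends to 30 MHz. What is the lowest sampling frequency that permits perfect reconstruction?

Nyquist rate = 2 × 30 MHz = 60 MHz.

60 MHz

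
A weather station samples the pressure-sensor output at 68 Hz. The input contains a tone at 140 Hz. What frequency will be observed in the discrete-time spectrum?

140 Hz mod fs = 4 Hz.
4 Hz ≤ fs/2 = 34 Hz, appears at 4 Hz.

4 Hz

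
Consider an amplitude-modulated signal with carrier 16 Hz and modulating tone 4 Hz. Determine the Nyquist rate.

40 Hz

AM sidebands sit at fc ± fm = 12 Hz and 20 Hz.
Highest-frequency component: 20 Hz.
Nyquist rate = 2 × 20 Hz = 40 Hz.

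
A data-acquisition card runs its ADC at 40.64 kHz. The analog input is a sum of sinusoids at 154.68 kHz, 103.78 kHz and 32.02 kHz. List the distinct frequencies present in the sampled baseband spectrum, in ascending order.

fs/2 = 20.32 kHz.
154.68 kHz mod fs = 32.76 kHz.
32.76 kHz > fs/2 = 20.32 kHz, folds to fs − 32.76 kHz = 7.88 kHz.
103.78 kHz mod fs = 22.5 kHz.
22.5 kHz > fs/2 = 20.32 kHz, folds to fs − 22.5 kHz = 18.14 kHz.
32.02 kHz > fs/2 = 20.32 kHz, folds to fs − 32.02 kHz = 8.62 kHz.
Distinct values: {7.88 kHz, 8.62 kHz, 18.14 kHz}.

7.88 kHz, 8.62 kHz, 18.14 kHz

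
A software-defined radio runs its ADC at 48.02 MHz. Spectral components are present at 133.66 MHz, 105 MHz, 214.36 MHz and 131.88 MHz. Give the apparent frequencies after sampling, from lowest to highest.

fs/2 = 24.01 MHz.
133.66 MHz mod fs = 37.62 MHz.
37.62 MHz > fs/2 = 24.01 MHz, folds to fs − 37.62 MHz = 10.4 MHz.
105 MHz mod fs = 8.96 MHz.
8.96 MHz ≤ fs/2 = 24.01 MHz, appears at 8.96 MHz.
214.36 MHz mod fs = 22.28 MHz.
22.28 MHz ≤ fs/2 = 24.01 MHz, appears at 22.28 MHz.
131.88 MHz mod fs = 35.84 MHz.
35.84 MHz > fs/2 = 24.01 MHz, folds to fs − 35.84 MHz = 12.18 MHz.
Distinct values: {8.96 MHz, 10.4 MHz, 12.18 MHz, 22.28 MHz}.

8.96 MHz, 10.4 MHz, 12.18 MHz, 22.28 MHz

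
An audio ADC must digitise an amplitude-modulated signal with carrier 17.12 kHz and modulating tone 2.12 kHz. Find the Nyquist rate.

AM sidebands sit at fc ± fm = 15 kHz and 19.24 kHz.
Highest-frequency component: 19.24 kHz.
Nyquist rate = 2 × 19.24 kHz = 38.48 kHz.

38.48 kHz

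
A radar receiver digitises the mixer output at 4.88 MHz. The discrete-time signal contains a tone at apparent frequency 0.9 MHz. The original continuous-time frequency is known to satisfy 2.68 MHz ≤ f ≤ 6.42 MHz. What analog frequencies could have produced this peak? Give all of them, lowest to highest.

Frequencies that alias to 0.9 MHz are k·fs ± 0.9 MHz for integer k ≥ 0.
k=0: 0.9 MHz.
k=1: 3.98 MHz, 5.78 MHz.
k=2: 8.86 MHz, 10.66 MHz.
Within [2.68 MHz, 6.42 MHz]: 3.98 MHz, 5.78 MHz.

3.98 MHz, 5.78 MHz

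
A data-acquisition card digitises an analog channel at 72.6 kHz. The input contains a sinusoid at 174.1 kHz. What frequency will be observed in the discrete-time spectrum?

28.9 kHz

174.1 kHz mod fs = 28.9 kHz.
28.9 kHz ≤ fs/2 = 36.3 kHz, appears at 28.9 kHz.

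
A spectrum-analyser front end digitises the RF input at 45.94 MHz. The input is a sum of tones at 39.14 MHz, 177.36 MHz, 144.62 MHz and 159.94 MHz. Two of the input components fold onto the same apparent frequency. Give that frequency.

6.8 MHz

fs/2 = 22.97 MHz.
39.14 MHz > fs/2 = 22.97 MHz, folds to fs − 39.14 MHz = 6.8 MHz.
177.36 MHz mod fs = 39.54 MHz.
39.54 MHz > fs/2 = 22.97 MHz, folds to fs − 39.54 MHz = 6.4 MHz.
144.62 MHz mod fs = 6.8 MHz.
6.8 MHz ≤ fs/2 = 22.97 MHz, appears at 6.8 MHz.
159.94 MHz mod fs = 22.12 MHz.
22.12 MHz ≤ fs/2 = 22.97 MHz, appears at 22.12 MHz.
39.14 MHz and 144.62 MHz both map to 6.8 MHz.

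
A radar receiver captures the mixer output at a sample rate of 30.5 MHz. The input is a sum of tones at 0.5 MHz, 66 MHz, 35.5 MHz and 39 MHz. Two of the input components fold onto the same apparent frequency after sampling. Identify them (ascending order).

fs/2 = 15.25 MHz.
0.5 MHz ≤ fs/2 = 15.25 MHz, passes unchanged.
66 MHz mod fs = 5 MHz.
5 MHz ≤ fs/2 = 15.25 MHz, appears at 5 MHz.
35.5 MHz mod fs = 5 MHz.
5 MHz ≤ fs/2 = 15.25 MHz, appears at 5 MHz.
39 MHz mod fs = 8.5 MHz.
8.5 MHz ≤ fs/2 = 15.25 MHz, appears at 8.5 MHz.
35.5 MHz and 66 MHz both map to 5 MHz.

35.5 MHz, 66 MHz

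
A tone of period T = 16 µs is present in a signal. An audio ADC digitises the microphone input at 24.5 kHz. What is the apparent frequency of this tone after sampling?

11 kHz

T = 16 µs → f = 1/T = 62.5 kHz.
62.5 kHz mod fs = 13.5 kHz.
13.5 kHz > fs/2 = 12.25 kHz, folds to fs − 13.5 kHz = 11 kHz.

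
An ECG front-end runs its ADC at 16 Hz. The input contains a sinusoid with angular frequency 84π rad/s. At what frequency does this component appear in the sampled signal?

ω = 84π rad/s → f = ω/(2π) = 42 Hz.
42 Hz mod fs = 10 Hz.
10 Hz > fs/2 = 8 Hz, folds to fs − 10 Hz = 6 Hz.

6 Hz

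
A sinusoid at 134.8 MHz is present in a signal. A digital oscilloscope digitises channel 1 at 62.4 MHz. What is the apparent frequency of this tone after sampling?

134.8 MHz mod fs = 10 MHz.
10 MHz ≤ fs/2 = 31.2 MHz, appears at 10 MHz.

10 MHz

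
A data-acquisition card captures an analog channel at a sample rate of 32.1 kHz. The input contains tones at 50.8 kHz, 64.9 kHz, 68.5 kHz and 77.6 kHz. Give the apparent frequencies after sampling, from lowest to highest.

0.7 kHz, 4.3 kHz, 13.4 kHz

fs/2 = 16.05 kHz.
50.8 kHz mod fs = 18.7 kHz.
18.7 kHz > fs/2 = 16.05 kHz, folds to fs − 18.7 kHz = 13.4 kHz.
64.9 kHz mod fs = 0.7 kHz.
0.7 kHz ≤ fs/2 = 16.05 kHz, appears at 0.7 kHz.
68.5 kHz mod fs = 4.3 kHz.
4.3 kHz ≤ fs/2 = 16.05 kHz, appears at 4.3 kHz.
77.6 kHz mod fs = 13.4 kHz.
13.4 kHz ≤ fs/2 = 16.05 kHz, appears at 13.4 kHz.
Distinct values: {0.7 kHz, 4.3 kHz, 13.4 kHz}.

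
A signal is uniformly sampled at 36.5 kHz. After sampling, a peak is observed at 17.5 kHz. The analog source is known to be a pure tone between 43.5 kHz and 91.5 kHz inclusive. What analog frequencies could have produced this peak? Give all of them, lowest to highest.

54 kHz, 55.5 kHz, 90.5 kHz

Frequencies that alias to 17.5 kHz are k·fs ± 17.5 kHz for integer k ≥ 0.
k=0: 17.5 kHz.
k=1: 19 kHz, 54 kHz.
k=2: 55.5 kHz, 90.5 kHz.
k=3: 92 kHz, 127 kHz.
Within [43.5 kHz, 91.5 kHz]: 54 kHz, 55.5 kHz, 90.5 kHz.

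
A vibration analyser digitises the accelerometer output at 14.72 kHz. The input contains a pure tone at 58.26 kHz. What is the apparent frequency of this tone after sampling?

0.62 kHz

58.26 kHz mod fs = 14.1 kHz.
14.1 kHz > fs/2 = 7.36 kHz, folds to fs − 14.1 kHz = 0.62 kHz.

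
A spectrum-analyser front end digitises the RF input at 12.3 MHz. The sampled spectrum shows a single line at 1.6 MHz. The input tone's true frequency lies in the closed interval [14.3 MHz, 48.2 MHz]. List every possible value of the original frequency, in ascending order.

23 MHz, 26.2 MHz, 35.3 MHz, 38.5 MHz, 47.6 MHz

Frequencies that alias to 1.6 MHz are k·fs ± 1.6 MHz for integer k ≥ 0.
k=0: 1.6 MHz.
k=1: 10.7 MHz, 13.9 MHz.
k=2: 23 MHz, 26.2 MHz.
k=3: 35.3 MHz, 38.5 MHz.
k=4: 47.6 MHz, 50.8 MHz.
k=5: 59.9 MHz, 63.1 MHz.
Within [14.3 MHz, 48.2 MHz]: 23 MHz, 26.2 MHz, 35.3 MHz, 38.5 MHz, 47.6 MHz.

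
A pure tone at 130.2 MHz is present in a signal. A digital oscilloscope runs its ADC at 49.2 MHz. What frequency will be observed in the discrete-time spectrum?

17.4 MHz

130.2 MHz mod fs = 31.8 MHz.
31.8 MHz > fs/2 = 24.6 MHz, folds to fs − 31.8 MHz = 17.4 MHz.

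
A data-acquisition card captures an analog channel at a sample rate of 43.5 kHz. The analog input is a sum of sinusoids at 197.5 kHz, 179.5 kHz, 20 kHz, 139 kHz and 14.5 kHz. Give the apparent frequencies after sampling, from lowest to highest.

5.5 kHz, 8.5 kHz, 14.5 kHz, 20 kHz

fs/2 = 21.75 kHz.
197.5 kHz mod fs = 23.5 kHz.
23.5 kHz > fs/2 = 21.75 kHz, folds to fs − 23.5 kHz = 20 kHz.
179.5 kHz mod fs = 5.5 kHz.
5.5 kHz ≤ fs/2 = 21.75 kHz, appears at 5.5 kHz.
20 kHz ≤ fs/2 = 21.75 kHz, passes unchanged.
139 kHz mod fs = 8.5 kHz.
8.5 kHz ≤ fs/2 = 21.75 kHz, appears at 8.5 kHz.
14.5 kHz ≤ fs/2 = 21.75 kHz, passes unchanged.
Distinct values: {5.5 kHz, 8.5 kHz, 14.5 kHz, 20 kHz}.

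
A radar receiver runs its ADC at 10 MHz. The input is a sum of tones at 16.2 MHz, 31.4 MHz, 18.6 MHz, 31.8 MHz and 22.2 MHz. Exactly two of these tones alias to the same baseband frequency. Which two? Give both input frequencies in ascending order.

fs/2 = 5 MHz.
16.2 MHz mod fs = 6.2 MHz.
6.2 MHz > fs/2 = 5 MHz, folds to fs − 6.2 MHz = 3.8 MHz.
31.4 MHz mod fs = 1.4 MHz.
1.4 MHz ≤ fs/2 = 5 MHz, appears at 1.4 MHz.
18.6 MHz mod fs = 8.6 MHz.
8.6 MHz > fs/2 = 5 MHz, folds to fs − 8.6 MHz = 1.4 MHz.
31.8 MHz mod fs = 1.8 MHz.
1.8 MHz ≤ fs/2 = 5 MHz, appears at 1.8 MHz.
22.2 MHz mod fs = 2.2 MHz.
2.2 MHz ≤ fs/2 = 5 MHz, appears at 2.2 MHz.
18.6 MHz and 31.4 MHz both map to 1.4 MHz.

18.6 MHz, 31.4 MHz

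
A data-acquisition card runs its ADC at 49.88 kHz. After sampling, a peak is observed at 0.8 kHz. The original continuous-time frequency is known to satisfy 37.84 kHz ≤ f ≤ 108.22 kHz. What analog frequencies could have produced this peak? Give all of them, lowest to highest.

Frequencies that alias to 0.8 kHz are k·fs ± 0.8 kHz for integer k ≥ 0.
k=0: 0.8 kHz.
k=1: 49.08 kHz, 50.68 kHz.
k=2: 98.96 kHz, 100.56 kHz.
k=3: 148.84 kHz, 150.44 kHz.
Within [37.84 kHz, 108.22 kHz]: 49.08 kHz, 50.68 kHz, 98.96 kHz, 100.56 kHz.

49.08 kHz, 50.68 kHz, 98.96 kHz, 100.56 kHz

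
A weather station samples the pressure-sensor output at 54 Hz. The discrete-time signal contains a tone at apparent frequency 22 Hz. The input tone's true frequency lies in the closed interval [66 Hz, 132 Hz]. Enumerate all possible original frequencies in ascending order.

76 Hz, 86 Hz, 130 Hz

Frequencies that alias to 22 Hz are k·fs ± 22 Hz for integer k ≥ 0.
k=0: 22 Hz.
k=1: 32 Hz, 76 Hz.
k=2: 86 Hz, 130 Hz.
k=3: 140 Hz, 184 Hz.
Within [66 Hz, 132 Hz]: 76 Hz, 86 Hz, 130 Hz.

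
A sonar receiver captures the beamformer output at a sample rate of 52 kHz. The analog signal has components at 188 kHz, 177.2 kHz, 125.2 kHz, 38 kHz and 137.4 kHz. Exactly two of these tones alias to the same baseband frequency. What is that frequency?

fs/2 = 26 kHz.
188 kHz mod fs = 32 kHz.
32 kHz > fs/2 = 26 kHz, folds to fs − 32 kHz = 20 kHz.
177.2 kHz mod fs = 21.2 kHz.
21.2 kHz ≤ fs/2 = 26 kHz, appears at 21.2 kHz.
125.2 kHz mod fs = 21.2 kHz.
21.2 kHz ≤ fs/2 = 26 kHz, appears at 21.2 kHz.
38 kHz > fs/2 = 26 kHz, folds to fs − 38 kHz = 14 kHz.
137.4 kHz mod fs = 33.4 kHz.
33.4 kHz > fs/2 = 26 kHz, folds to fs − 33.4 kHz = 18.6 kHz.
125.2 kHz and 177.2 kHz both map to 21.2 kHz.

21.2 kHz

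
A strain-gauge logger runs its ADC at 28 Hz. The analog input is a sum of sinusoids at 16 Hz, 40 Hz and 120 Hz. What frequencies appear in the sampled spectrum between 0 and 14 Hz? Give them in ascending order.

fs/2 = 14 Hz.
16 Hz > fs/2 = 14 Hz, folds to fs − 16 Hz = 12 Hz.
40 Hz mod fs = 12 Hz.
12 Hz ≤ fs/2 = 14 Hz, appears at 12 Hz.
120 Hz mod fs = 8 Hz.
8 Hz ≤ fs/2 = 14 Hz, appears at 8 Hz.
Distinct values: {8 Hz, 12 Hz}.

8 Hz, 12 Hz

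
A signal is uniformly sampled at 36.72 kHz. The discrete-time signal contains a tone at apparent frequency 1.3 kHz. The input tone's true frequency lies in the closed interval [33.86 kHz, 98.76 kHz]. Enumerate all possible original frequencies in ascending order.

35.42 kHz, 38.02 kHz, 72.14 kHz, 74.74 kHz

Frequencies that alias to 1.3 kHz are k·fs ± 1.3 kHz for integer k ≥ 0.
k=0: 1.3 kHz.
k=1: 35.42 kHz, 38.02 kHz.
k=2: 72.14 kHz, 74.74 kHz.
k=3: 108.86 kHz, 111.46 kHz.
Within [33.86 kHz, 98.76 kHz]: 35.42 kHz, 38.02 kHz, 72.14 kHz, 74.74 kHz.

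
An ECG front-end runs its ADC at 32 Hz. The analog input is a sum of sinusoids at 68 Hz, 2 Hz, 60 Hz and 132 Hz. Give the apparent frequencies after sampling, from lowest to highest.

fs/2 = 16 Hz.
68 Hz mod fs = 4 Hz.
4 Hz ≤ fs/2 = 16 Hz, appears at 4 Hz.
2 Hz ≤ fs/2 = 16 Hz, passes unchanged.
60 Hz mod fs = 28 Hz.
28 Hz > fs/2 = 16 Hz, folds to fs − 28 Hz = 4 Hz.
132 Hz mod fs = 4 Hz.
4 Hz ≤ fs/2 = 16 Hz, appears at 4 Hz.
Distinct values: {2 Hz, 4 Hz}.

2 Hz, 4 Hz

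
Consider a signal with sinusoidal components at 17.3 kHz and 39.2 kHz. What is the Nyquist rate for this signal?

Highest-frequency component: 39.2 kHz.
Nyquist rate = 2 × 39.2 kHz = 78.4 kHz.

78.4 kHz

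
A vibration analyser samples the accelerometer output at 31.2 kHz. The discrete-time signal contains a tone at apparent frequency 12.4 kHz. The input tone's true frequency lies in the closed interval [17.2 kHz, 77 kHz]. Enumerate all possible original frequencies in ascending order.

18.8 kHz, 43.6 kHz, 50 kHz, 74.8 kHz

Frequencies that alias to 12.4 kHz are k·fs ± 12.4 kHz for integer k ≥ 0.
k=0: 12.4 kHz.
k=1: 18.8 kHz, 43.6 kHz.
k=2: 50 kHz, 74.8 kHz.
k=3: 81.2 kHz, 106 kHz.
Within [17.2 kHz, 77 kHz]: 18.8 kHz, 43.6 kHz, 50 kHz, 74.8 kHz.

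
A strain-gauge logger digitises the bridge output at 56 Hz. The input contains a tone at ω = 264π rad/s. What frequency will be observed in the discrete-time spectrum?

20 Hz

ω = 264π rad/s → f = ω/(2π) = 132 Hz.
132 Hz mod fs = 20 Hz.
20 Hz ≤ fs/2 = 28 Hz, appears at 20 Hz.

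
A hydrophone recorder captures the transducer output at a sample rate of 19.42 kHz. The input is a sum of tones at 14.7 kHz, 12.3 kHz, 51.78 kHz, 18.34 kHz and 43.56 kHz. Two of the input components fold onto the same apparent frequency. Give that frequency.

4.72 kHz

fs/2 = 9.71 kHz.
14.7 kHz > fs/2 = 9.71 kHz, folds to fs − 14.7 kHz = 4.72 kHz.
12.3 kHz > fs/2 = 9.71 kHz, folds to fs − 12.3 kHz = 7.12 kHz.
51.78 kHz mod fs = 12.94 kHz.
12.94 kHz > fs/2 = 9.71 kHz, folds to fs − 12.94 kHz = 6.48 kHz.
18.34 kHz > fs/2 = 9.71 kHz, folds to fs − 18.34 kHz = 1.08 kHz.
43.56 kHz mod fs = 4.72 kHz.
4.72 kHz ≤ fs/2 = 9.71 kHz, appears at 4.72 kHz.
14.7 kHz and 43.56 kHz both map to 4.72 kHz.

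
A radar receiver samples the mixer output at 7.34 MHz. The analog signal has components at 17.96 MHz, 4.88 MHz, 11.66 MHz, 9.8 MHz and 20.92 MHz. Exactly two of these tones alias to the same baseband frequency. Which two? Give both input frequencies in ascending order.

4.88 MHz, 9.8 MHz

fs/2 = 3.67 MHz.
17.96 MHz mod fs = 3.28 MHz.
3.28 MHz ≤ fs/2 = 3.67 MHz, appears at 3.28 MHz.
4.88 MHz > fs/2 = 3.67 MHz, folds to fs − 4.88 MHz = 2.46 MHz.
11.66 MHz mod fs = 4.32 MHz.
4.32 MHz > fs/2 = 3.67 MHz, folds to fs − 4.32 MHz = 3.02 MHz.
9.8 MHz mod fs = 2.46 MHz.
2.46 MHz ≤ fs/2 = 3.67 MHz, appears at 2.46 MHz.
20.92 MHz mod fs = 6.24 MHz.
6.24 MHz > fs/2 = 3.67 MHz, folds to fs − 6.24 MHz = 1.1 MHz.
4.88 MHz and 9.8 MHz both map to 2.46 MHz.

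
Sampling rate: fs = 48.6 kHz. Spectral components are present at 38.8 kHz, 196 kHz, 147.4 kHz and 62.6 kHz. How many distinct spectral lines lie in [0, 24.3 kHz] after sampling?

fs/2 = 24.3 kHz.
38.8 kHz > fs/2 = 24.3 kHz, folds to fs − 38.8 kHz = 9.8 kHz.
196 kHz mod fs = 1.6 kHz.
1.6 kHz ≤ fs/2 = 24.3 kHz, appears at 1.6 kHz.
147.4 kHz mod fs = 1.6 kHz.
1.6 kHz ≤ fs/2 = 24.3 kHz, appears at 1.6 kHz.
62.6 kHz mod fs = 14 kHz.
14 kHz ≤ fs/2 = 24.3 kHz, appears at 14 kHz.
Distinct values: {1.6 kHz, 9.8 kHz, 14 kHz} → 3.

3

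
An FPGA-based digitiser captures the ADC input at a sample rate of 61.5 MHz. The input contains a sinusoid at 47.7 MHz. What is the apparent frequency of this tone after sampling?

13.8 MHz

47.7 MHz > fs/2 = 30.75 MHz, folds to fs − 47.7 MHz = 13.8 MHz.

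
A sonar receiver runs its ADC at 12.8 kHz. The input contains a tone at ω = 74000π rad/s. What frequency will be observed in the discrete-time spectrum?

ω = 74000π rad/s → f = ω/(2π) = 37000 Hz = 37 kHz.
37 kHz mod fs = 11.4 kHz.
11.4 kHz > fs/2 = 6.4 kHz, folds to fs − 11.4 kHz = 1.4 kHz.

1.4 kHz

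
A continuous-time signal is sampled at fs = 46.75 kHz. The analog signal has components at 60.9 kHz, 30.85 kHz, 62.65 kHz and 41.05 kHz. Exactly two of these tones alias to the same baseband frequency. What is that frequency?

15.9 kHz

fs/2 = 23.375 kHz.
60.9 kHz mod fs = 14.15 kHz.
14.15 kHz ≤ fs/2 = 23.375 kHz, appears at 14.15 kHz.
30.85 kHz > fs/2 = 23.375 kHz, folds to fs − 30.85 kHz = 15.9 kHz.
62.65 kHz mod fs = 15.9 kHz.
15.9 kHz ≤ fs/2 = 23.375 kHz, appears at 15.9 kHz.
41.05 kHz > fs/2 = 23.375 kHz, folds to fs − 41.05 kHz = 5.7 kHz.
30.85 kHz and 62.65 kHz both map to 15.9 kHz.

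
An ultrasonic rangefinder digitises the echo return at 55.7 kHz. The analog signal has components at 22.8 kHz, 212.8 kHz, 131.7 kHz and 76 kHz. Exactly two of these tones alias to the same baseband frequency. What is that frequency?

fs/2 = 27.85 kHz.
22.8 kHz ≤ fs/2 = 27.85 kHz, passes unchanged.
212.8 kHz mod fs = 45.7 kHz.
45.7 kHz > fs/2 = 27.85 kHz, folds to fs − 45.7 kHz = 10 kHz.
131.7 kHz mod fs = 20.3 kHz.
20.3 kHz ≤ fs/2 = 27.85 kHz, appears at 20.3 kHz.
76 kHz mod fs = 20.3 kHz.
20.3 kHz ≤ fs/2 = 27.85 kHz, appears at 20.3 kHz.
76 kHz and 131.7 kHz both map to 20.3 kHz.

20.3 kHz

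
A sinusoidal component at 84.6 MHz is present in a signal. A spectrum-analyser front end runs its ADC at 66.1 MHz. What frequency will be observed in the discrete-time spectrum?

84.6 MHz mod fs = 18.5 MHz.
18.5 MHz ≤ fs/2 = 33.05 MHz, appears at 18.5 MHz.

18.5 MHz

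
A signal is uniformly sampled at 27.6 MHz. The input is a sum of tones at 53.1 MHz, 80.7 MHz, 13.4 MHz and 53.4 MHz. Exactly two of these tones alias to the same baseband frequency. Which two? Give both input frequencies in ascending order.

fs/2 = 13.8 MHz.
53.1 MHz mod fs = 25.5 MHz.
25.5 MHz > fs/2 = 13.8 MHz, folds to fs − 25.5 MHz = 2.1 MHz.
80.7 MHz mod fs = 25.5 MHz.
25.5 MHz > fs/2 = 13.8 MHz, folds to fs − 25.5 MHz = 2.1 MHz.
13.4 MHz ≤ fs/2 = 13.8 MHz, passes unchanged.
53.4 MHz mod fs = 25.8 MHz.
25.8 MHz > fs/2 = 13.8 MHz, folds to fs − 25.8 MHz = 1.8 MHz.
53.1 MHz and 80.7 MHz both map to 2.1 MHz.

53.1 MHz, 80.7 MHz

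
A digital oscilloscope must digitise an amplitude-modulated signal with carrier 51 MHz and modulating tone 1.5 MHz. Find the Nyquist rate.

105 MHz

AM sidebands sit at fc ± fm = 49.5 MHz and 52.5 MHz.
Highest-frequency component: 52.5 MHz.
Nyquist rate = 2 × 52.5 MHz = 105 MHz.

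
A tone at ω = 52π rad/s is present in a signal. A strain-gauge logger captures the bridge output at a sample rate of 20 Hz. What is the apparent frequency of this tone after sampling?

6 Hz

ω = 52π rad/s → f = ω/(2π) = 26 Hz.
26 Hz mod fs = 6 Hz.
6 Hz ≤ fs/2 = 10 Hz, appears at 6 Hz.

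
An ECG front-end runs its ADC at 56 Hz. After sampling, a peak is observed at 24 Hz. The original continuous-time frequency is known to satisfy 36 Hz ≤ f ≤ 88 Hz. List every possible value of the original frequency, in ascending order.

Frequencies that alias to 24 Hz are k·fs ± 24 Hz for integer k ≥ 0.
k=0: 24 Hz.
k=1: 32 Hz, 80 Hz.
k=2: 88 Hz, 136 Hz.
k=3: 144 Hz, 192 Hz.
Within [36 Hz, 88 Hz]: 80 Hz, 88 Hz.

80 Hz, 88 Hz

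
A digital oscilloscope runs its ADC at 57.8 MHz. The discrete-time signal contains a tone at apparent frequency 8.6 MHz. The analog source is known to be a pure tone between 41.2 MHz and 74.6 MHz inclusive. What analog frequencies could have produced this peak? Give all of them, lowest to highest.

Frequencies that alias to 8.6 MHz are k·fs ± 8.6 MHz for integer k ≥ 0.
k=0: 8.6 MHz.
k=1: 49.2 MHz, 66.4 MHz.
k=2: 107 MHz, 124.2 MHz.
Within [41.2 MHz, 74.6 MHz]: 49.2 MHz, 66.4 MHz.

49.2 MHz, 66.4 MHz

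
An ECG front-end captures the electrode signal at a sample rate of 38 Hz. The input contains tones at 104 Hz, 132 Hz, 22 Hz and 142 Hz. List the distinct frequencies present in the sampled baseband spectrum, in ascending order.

fs/2 = 19 Hz.
104 Hz mod fs = 28 Hz.
28 Hz > fs/2 = 19 Hz, folds to fs − 28 Hz = 10 Hz.
132 Hz mod fs = 18 Hz.
18 Hz ≤ fs/2 = 19 Hz, appears at 18 Hz.
22 Hz > fs/2 = 19 Hz, folds to fs − 22 Hz = 16 Hz.
142 Hz mod fs = 28 Hz.
28 Hz > fs/2 = 19 Hz, folds to fs − 28 Hz = 10 Hz.
Distinct values: {10 Hz, 16 Hz, 18 Hz}.

10 Hz, 16 Hz, 18 Hz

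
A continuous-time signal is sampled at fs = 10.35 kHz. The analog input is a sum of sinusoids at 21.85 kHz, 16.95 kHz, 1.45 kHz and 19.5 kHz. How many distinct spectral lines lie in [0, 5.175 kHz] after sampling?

4

fs/2 = 5.175 kHz.
21.85 kHz mod fs = 1.15 kHz.
1.15 kHz ≤ fs/2 = 5.175 kHz, appears at 1.15 kHz.
16.95 kHz mod fs = 6.6 kHz.
6.6 kHz > fs/2 = 5.175 kHz, folds to fs − 6.6 kHz = 3.75 kHz.
1.45 kHz ≤ fs/2 = 5.175 kHz, passes unchanged.
19.5 kHz mod fs = 9.15 kHz.
9.15 kHz > fs/2 = 5.175 kHz, folds to fs − 9.15 kHz = 1.2 kHz.
Distinct values: {1.15 kHz, 1.2 kHz, 1.45 kHz, 3.75 kHz} → 4.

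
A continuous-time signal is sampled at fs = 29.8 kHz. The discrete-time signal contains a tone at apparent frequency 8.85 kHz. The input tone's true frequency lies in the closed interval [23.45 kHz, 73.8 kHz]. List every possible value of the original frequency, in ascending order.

38.65 kHz, 50.75 kHz, 68.45 kHz

Frequencies that alias to 8.85 kHz are k·fs ± 8.85 kHz for integer k ≥ 0.
k=0: 8.85 kHz.
k=1: 20.95 kHz, 38.65 kHz.
k=2: 50.75 kHz, 68.45 kHz.
k=3: 80.55 kHz, 98.25 kHz.
Within [23.45 kHz, 73.8 kHz]: 38.65 kHz, 50.75 kHz, 68.45 kHz.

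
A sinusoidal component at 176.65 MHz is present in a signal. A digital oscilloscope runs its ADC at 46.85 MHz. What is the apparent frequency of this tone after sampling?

176.65 MHz mod fs = 36.1 MHz.
36.1 MHz > fs/2 = 23.425 MHz, folds to fs − 36.1 MHz = 10.75 MHz.

10.75 MHz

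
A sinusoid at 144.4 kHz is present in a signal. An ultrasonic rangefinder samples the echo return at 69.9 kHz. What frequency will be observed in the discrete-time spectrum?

144.4 kHz mod fs = 4.6 kHz.
4.6 kHz ≤ fs/2 = 34.95 kHz, appears at 4.6 kHz.

4.6 kHz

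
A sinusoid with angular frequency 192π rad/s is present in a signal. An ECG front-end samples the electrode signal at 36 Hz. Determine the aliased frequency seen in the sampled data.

12 Hz

ω = 192π rad/s → f = ω/(2π) = 96 Hz.
96 Hz mod fs = 24 Hz.
24 Hz > fs/2 = 18 Hz, folds to fs − 24 Hz = 12 Hz.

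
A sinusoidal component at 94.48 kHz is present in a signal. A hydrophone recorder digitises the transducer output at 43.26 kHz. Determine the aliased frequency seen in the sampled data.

7.96 kHz

94.48 kHz mod fs = 7.96 kHz.
7.96 kHz ≤ fs/2 = 21.63 kHz, appears at 7.96 kHz.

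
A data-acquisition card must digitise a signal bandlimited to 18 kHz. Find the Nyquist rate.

Nyquist rate = 2 × 18 kHz = 36 kHz.

36 kHz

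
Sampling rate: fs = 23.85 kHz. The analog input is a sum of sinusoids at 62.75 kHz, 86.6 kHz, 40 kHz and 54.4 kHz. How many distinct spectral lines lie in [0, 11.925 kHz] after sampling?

3

fs/2 = 11.925 kHz.
62.75 kHz mod fs = 15.05 kHz.
15.05 kHz > fs/2 = 11.925 kHz, folds to fs − 15.05 kHz = 8.8 kHz.
86.6 kHz mod fs = 15.05 kHz.
15.05 kHz > fs/2 = 11.925 kHz, folds to fs − 15.05 kHz = 8.8 kHz.
40 kHz mod fs = 16.15 kHz.
16.15 kHz > fs/2 = 11.925 kHz, folds to fs − 16.15 kHz = 7.7 kHz.
54.4 kHz mod fs = 6.7 kHz.
6.7 kHz ≤ fs/2 = 11.925 kHz, appears at 6.7 kHz.
Distinct values: {6.7 kHz, 7.7 kHz, 8.8 kHz} → 3.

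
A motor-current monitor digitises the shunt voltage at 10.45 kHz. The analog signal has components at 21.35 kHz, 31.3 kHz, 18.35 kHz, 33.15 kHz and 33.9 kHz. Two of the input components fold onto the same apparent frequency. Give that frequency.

fs/2 = 5.225 kHz.
21.35 kHz mod fs = 0.45 kHz.
0.45 kHz ≤ fs/2 = 5.225 kHz, appears at 0.45 kHz.
31.3 kHz mod fs = 10.4 kHz.
10.4 kHz > fs/2 = 5.225 kHz, folds to fs − 10.4 kHz = 0.05 kHz.
18.35 kHz mod fs = 7.9 kHz.
7.9 kHz > fs/2 = 5.225 kHz, folds to fs − 7.9 kHz = 2.55 kHz.
33.15 kHz mod fs = 1.8 kHz.
1.8 kHz ≤ fs/2 = 5.225 kHz, appears at 1.8 kHz.
33.9 kHz mod fs = 2.55 kHz.
2.55 kHz ≤ fs/2 = 5.225 kHz, appears at 2.55 kHz.
18.35 kHz and 33.9 kHz both map to 2.55 kHz.

2.55 kHz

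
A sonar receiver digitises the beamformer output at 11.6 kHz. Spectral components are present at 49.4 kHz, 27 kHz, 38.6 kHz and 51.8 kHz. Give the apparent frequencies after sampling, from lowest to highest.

fs/2 = 5.8 kHz.
49.4 kHz mod fs = 3 kHz.
3 kHz ≤ fs/2 = 5.8 kHz, appears at 3 kHz.
27 kHz mod fs = 3.8 kHz.
3.8 kHz ≤ fs/2 = 5.8 kHz, appears at 3.8 kHz.
38.6 kHz mod fs = 3.8 kHz.
3.8 kHz ≤ fs/2 = 5.8 kHz, appears at 3.8 kHz.
51.8 kHz mod fs = 5.4 kHz.
5.4 kHz ≤ fs/2 = 5.8 kHz, appears at 5.4 kHz.
Distinct values: {3 kHz, 3.8 kHz, 5.4 kHz}.

3 kHz, 3.8 kHz, 5.4 kHz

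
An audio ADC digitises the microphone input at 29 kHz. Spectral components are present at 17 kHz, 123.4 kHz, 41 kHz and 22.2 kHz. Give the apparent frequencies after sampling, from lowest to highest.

6.8 kHz, 7.4 kHz, 12 kHz

fs/2 = 14.5 kHz.
17 kHz > fs/2 = 14.5 kHz, folds to fs − 17 kHz = 12 kHz.
123.4 kHz mod fs = 7.4 kHz.
7.4 kHz ≤ fs/2 = 14.5 kHz, appears at 7.4 kHz.
41 kHz mod fs = 12 kHz.
12 kHz ≤ fs/2 = 14.5 kHz, appears at 12 kHz.
22.2 kHz > fs/2 = 14.5 kHz, folds to fs − 22.2 kHz = 6.8 kHz.
Distinct values: {6.8 kHz, 7.4 kHz, 12 kHz}.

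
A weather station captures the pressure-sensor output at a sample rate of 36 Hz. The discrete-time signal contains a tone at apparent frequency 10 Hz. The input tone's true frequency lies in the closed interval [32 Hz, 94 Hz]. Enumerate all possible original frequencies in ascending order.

46 Hz, 62 Hz, 82 Hz

Frequencies that alias to 10 Hz are k·fs ± 10 Hz for integer k ≥ 0.
k=0: 10 Hz.
k=1: 26 Hz, 46 Hz.
k=2: 62 Hz, 82 Hz.
k=3: 98 Hz, 118 Hz.
Within [32 Hz, 94 Hz]: 46 Hz, 62 Hz, 82 Hz.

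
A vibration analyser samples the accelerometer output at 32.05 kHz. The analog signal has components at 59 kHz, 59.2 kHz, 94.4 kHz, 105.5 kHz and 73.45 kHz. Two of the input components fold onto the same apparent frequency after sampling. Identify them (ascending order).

fs/2 = 16.025 kHz.
59 kHz mod fs = 26.95 kHz.
26.95 kHz > fs/2 = 16.025 kHz, folds to fs − 26.95 kHz = 5.1 kHz.
59.2 kHz mod fs = 27.15 kHz.
27.15 kHz > fs/2 = 16.025 kHz, folds to fs − 27.15 kHz = 4.9 kHz.
94.4 kHz mod fs = 30.3 kHz.
30.3 kHz > fs/2 = 16.025 kHz, folds to fs − 30.3 kHz = 1.75 kHz.
105.5 kHz mod fs = 9.35 kHz.
9.35 kHz ≤ fs/2 = 16.025 kHz, appears at 9.35 kHz.
73.45 kHz mod fs = 9.35 kHz.
9.35 kHz ≤ fs/2 = 16.025 kHz, appears at 9.35 kHz.
73.45 kHz and 105.5 kHz both map to 9.35 kHz.

73.45 kHz, 105.5 kHz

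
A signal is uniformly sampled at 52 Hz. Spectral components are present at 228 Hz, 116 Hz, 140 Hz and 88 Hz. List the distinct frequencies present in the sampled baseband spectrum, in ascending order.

fs/2 = 26 Hz.
228 Hz mod fs = 20 Hz.
20 Hz ≤ fs/2 = 26 Hz, appears at 20 Hz.
116 Hz mod fs = 12 Hz.
12 Hz ≤ fs/2 = 26 Hz, appears at 12 Hz.
140 Hz mod fs = 36 Hz.
36 Hz > fs/2 = 26 Hz, folds to fs − 36 Hz = 16 Hz.
88 Hz mod fs = 36 Hz.
36 Hz > fs/2 = 26 Hz, folds to fs − 36 Hz = 16 Hz.
Distinct values: {12 Hz, 16 Hz, 20 Hz}.

12 Hz, 16 Hz, 20 Hz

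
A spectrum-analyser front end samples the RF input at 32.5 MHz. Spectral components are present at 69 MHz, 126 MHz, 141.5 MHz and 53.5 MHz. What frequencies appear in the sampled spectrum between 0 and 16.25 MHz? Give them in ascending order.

4 MHz, 11.5 MHz

fs/2 = 16.25 MHz.
69 MHz mod fs = 4 MHz.
4 MHz ≤ fs/2 = 16.25 MHz, appears at 4 MHz.
126 MHz mod fs = 28.5 MHz.
28.5 MHz > fs/2 = 16.25 MHz, folds to fs − 28.5 MHz = 4 MHz.
141.5 MHz mod fs = 11.5 MHz.
11.5 MHz ≤ fs/2 = 16.25 MHz, appears at 11.5 MHz.
53.5 MHz mod fs = 21 MHz.
21 MHz > fs/2 = 16.25 MHz, folds to fs − 21 MHz = 11.5 MHz.
Distinct values: {4 MHz, 11.5 MHz}.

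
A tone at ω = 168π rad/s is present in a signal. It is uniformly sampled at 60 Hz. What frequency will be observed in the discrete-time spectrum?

ω = 168π rad/s → f = ω/(2π) = 84 Hz.
84 Hz mod fs = 24 Hz.
24 Hz ≤ fs/2 = 30 Hz, appears at 24 Hz.

24 Hz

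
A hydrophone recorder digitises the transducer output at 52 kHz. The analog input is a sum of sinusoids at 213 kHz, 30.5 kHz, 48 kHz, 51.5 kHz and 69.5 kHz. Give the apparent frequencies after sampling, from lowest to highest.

0.5 kHz, 4 kHz, 5 kHz, 17.5 kHz, 21.5 kHz

fs/2 = 26 kHz.
213 kHz mod fs = 5 kHz.
5 kHz ≤ fs/2 = 26 kHz, appears at 5 kHz.
30.5 kHz > fs/2 = 26 kHz, folds to fs − 30.5 kHz = 21.5 kHz.
48 kHz > fs/2 = 26 kHz, folds to fs − 48 kHz = 4 kHz.
51.5 kHz > fs/2 = 26 kHz, folds to fs − 51.5 kHz = 0.5 kHz.
69.5 kHz mod fs = 17.5 kHz.
17.5 kHz ≤ fs/2 = 26 kHz, appears at 17.5 kHz.
Distinct values: {0.5 kHz, 4 kHz, 5 kHz, 17.5 kHz, 21.5 kHz}.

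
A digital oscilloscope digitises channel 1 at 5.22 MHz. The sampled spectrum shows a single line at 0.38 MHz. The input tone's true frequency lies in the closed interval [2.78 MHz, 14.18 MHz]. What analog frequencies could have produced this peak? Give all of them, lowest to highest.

Frequencies that alias to 0.38 MHz are k·fs ± 0.38 MHz for integer k ≥ 0.
k=0: 0.38 MHz.
k=1: 4.84 MHz, 5.6 MHz.
k=2: 10.06 MHz, 10.82 MHz.
k=3: 15.28 MHz, 16.04 MHz.
Within [2.78 MHz, 14.18 MHz]: 4.84 MHz, 5.6 MHz, 10.06 MHz, 10.82 MHz.

4.84 MHz, 5.6 MHz, 10.06 MHz, 10.82 MHz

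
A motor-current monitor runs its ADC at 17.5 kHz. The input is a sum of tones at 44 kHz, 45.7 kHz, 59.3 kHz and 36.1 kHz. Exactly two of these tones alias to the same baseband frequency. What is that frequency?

fs/2 = 8.75 kHz.
44 kHz mod fs = 9 kHz.
9 kHz > fs/2 = 8.75 kHz, folds to fs − 9 kHz = 8.5 kHz.
45.7 kHz mod fs = 10.7 kHz.
10.7 kHz > fs/2 = 8.75 kHz, folds to fs − 10.7 kHz = 6.8 kHz.
59.3 kHz mod fs = 6.8 kHz.
6.8 kHz ≤ fs/2 = 8.75 kHz, appears at 6.8 kHz.
36.1 kHz mod fs = 1.1 kHz.
1.1 kHz ≤ fs/2 = 8.75 kHz, appears at 1.1 kHz.
45.7 kHz and 59.3 kHz both map to 6.8 kHz.

6.8 kHz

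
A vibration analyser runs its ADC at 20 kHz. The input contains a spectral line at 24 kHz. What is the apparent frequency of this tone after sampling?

4 kHz

24 kHz mod fs = 4 kHz.
4 kHz ≤ fs/2 = 10 kHz, appears at 4 kHz.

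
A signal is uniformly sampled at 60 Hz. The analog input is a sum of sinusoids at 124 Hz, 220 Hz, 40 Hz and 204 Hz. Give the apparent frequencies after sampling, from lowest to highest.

fs/2 = 30 Hz.
124 Hz mod fs = 4 Hz.
4 Hz ≤ fs/2 = 30 Hz, appears at 4 Hz.
220 Hz mod fs = 40 Hz.
40 Hz > fs/2 = 30 Hz, folds to fs − 40 Hz = 20 Hz.
40 Hz > fs/2 = 30 Hz, folds to fs − 40 Hz = 20 Hz.
204 Hz mod fs = 24 Hz.
24 Hz ≤ fs/2 = 30 Hz, appears at 24 Hz.
Distinct values: {4 Hz, 20 Hz, 24 Hz}.

4 Hz, 20 Hz, 24 Hz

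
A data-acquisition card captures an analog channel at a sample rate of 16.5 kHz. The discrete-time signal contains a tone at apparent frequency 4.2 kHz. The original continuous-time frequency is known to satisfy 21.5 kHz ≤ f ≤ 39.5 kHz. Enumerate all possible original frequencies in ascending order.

Frequencies that alias to 4.2 kHz are k·fs ± 4.2 kHz for integer k ≥ 0.
k=0: 4.2 kHz.
k=1: 12.3 kHz, 20.7 kHz.
k=2: 28.8 kHz, 37.2 kHz.
k=3: 45.3 kHz, 53.7 kHz.
Within [21.5 kHz, 39.5 kHz]: 28.8 kHz, 37.2 kHz.

28.8 kHz, 37.2 kHz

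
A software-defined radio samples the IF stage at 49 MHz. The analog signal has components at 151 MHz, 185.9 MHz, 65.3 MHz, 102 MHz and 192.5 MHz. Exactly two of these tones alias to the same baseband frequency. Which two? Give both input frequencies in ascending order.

fs/2 = 24.5 MHz.
151 MHz mod fs = 4 MHz.
4 MHz ≤ fs/2 = 24.5 MHz, appears at 4 MHz.
185.9 MHz mod fs = 38.9 MHz.
38.9 MHz > fs/2 = 24.5 MHz, folds to fs − 38.9 MHz = 10.1 MHz.
65.3 MHz mod fs = 16.3 MHz.
16.3 MHz ≤ fs/2 = 24.5 MHz, appears at 16.3 MHz.
102 MHz mod fs = 4 MHz.
4 MHz ≤ fs/2 = 24.5 MHz, appears at 4 MHz.
192.5 MHz mod fs = 45.5 MHz.
45.5 MHz > fs/2 = 24.5 MHz, folds to fs − 45.5 MHz = 3.5 MHz.
102 MHz and 151 MHz both map to 4 MHz.

102 MHz, 151 MHz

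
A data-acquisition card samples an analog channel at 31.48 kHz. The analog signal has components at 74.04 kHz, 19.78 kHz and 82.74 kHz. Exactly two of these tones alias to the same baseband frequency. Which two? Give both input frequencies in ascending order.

19.78 kHz, 82.74 kHz

fs/2 = 15.74 kHz.
74.04 kHz mod fs = 11.08 kHz.
11.08 kHz ≤ fs/2 = 15.74 kHz, appears at 11.08 kHz.
19.78 kHz > fs/2 = 15.74 kHz, folds to fs − 19.78 kHz = 11.7 kHz.
82.74 kHz mod fs = 19.78 kHz.
19.78 kHz > fs/2 = 15.74 kHz, folds to fs − 19.78 kHz = 11.7 kHz.
19.78 kHz and 82.74 kHz both map to 11.7 kHz.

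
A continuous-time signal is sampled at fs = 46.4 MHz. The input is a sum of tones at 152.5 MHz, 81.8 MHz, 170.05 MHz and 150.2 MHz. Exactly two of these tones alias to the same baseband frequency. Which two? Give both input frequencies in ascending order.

81.8 MHz, 150.2 MHz

fs/2 = 23.2 MHz.
152.5 MHz mod fs = 13.3 MHz.
13.3 MHz ≤ fs/2 = 23.2 MHz, appears at 13.3 MHz.
81.8 MHz mod fs = 35.4 MHz.
35.4 MHz > fs/2 = 23.2 MHz, folds to fs − 35.4 MHz = 11 MHz.
170.05 MHz mod fs = 30.85 MHz.
30.85 MHz > fs/2 = 23.2 MHz, folds to fs − 30.85 MHz = 15.55 MHz.
150.2 MHz mod fs = 11 MHz.
11 MHz ≤ fs/2 = 23.2 MHz, appears at 11 MHz.
81.8 MHz and 150.2 MHz both map to 11 MHz.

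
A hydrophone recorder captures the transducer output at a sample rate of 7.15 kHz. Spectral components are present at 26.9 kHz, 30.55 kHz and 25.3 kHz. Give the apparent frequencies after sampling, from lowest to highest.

1.7 kHz, 1.95 kHz, 3.3 kHz

fs/2 = 3.575 kHz.
26.9 kHz mod fs = 5.45 kHz.
5.45 kHz > fs/2 = 3.575 kHz, folds to fs − 5.45 kHz = 1.7 kHz.
30.55 kHz mod fs = 1.95 kHz.
1.95 kHz ≤ fs/2 = 3.575 kHz, appears at 1.95 kHz.
25.3 kHz mod fs = 3.85 kHz.
3.85 kHz > fs/2 = 3.575 kHz, folds to fs − 3.85 kHz = 3.3 kHz.
Distinct values: {1.7 kHz, 1.95 kHz, 3.3 kHz}.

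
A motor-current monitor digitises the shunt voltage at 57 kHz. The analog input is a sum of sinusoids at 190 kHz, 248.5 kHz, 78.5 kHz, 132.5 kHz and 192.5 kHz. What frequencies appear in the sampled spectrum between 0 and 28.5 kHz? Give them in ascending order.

fs/2 = 28.5 kHz.
190 kHz mod fs = 19 kHz.
19 kHz ≤ fs/2 = 28.5 kHz, appears at 19 kHz.
248.5 kHz mod fs = 20.5 kHz.
20.5 kHz ≤ fs/2 = 28.5 kHz, appears at 20.5 kHz.
78.5 kHz mod fs = 21.5 kHz.
21.5 kHz ≤ fs/2 = 28.5 kHz, appears at 21.5 kHz.
132.5 kHz mod fs = 18.5 kHz.
18.5 kHz ≤ fs/2 = 28.5 kHz, appears at 18.5 kHz.
192.5 kHz mod fs = 21.5 kHz.
21.5 kHz ≤ fs/2 = 28.5 kHz, appears at 21.5 kHz.
Distinct values: {18.5 kHz, 19 kHz, 20.5 kHz, 21.5 kHz}.

18.5 kHz, 19 kHz, 20.5 kHz, 21.5 kHz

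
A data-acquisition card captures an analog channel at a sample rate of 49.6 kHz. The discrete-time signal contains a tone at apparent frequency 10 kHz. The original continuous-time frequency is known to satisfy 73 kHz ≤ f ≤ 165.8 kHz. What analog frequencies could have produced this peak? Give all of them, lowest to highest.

89.2 kHz, 109.2 kHz, 138.8 kHz, 158.8 kHz

Frequencies that alias to 10 kHz are k·fs ± 10 kHz for integer k ≥ 0.
k=0: 10 kHz.
k=1: 39.6 kHz, 59.6 kHz.
k=2: 89.2 kHz, 109.2 kHz.
k=3: 138.8 kHz, 158.8 kHz.
k=4: 188.4 kHz, 208.4 kHz.
Within [73 kHz, 165.8 kHz]: 89.2 kHz, 109.2 kHz, 138.8 kHz, 158.8 kHz.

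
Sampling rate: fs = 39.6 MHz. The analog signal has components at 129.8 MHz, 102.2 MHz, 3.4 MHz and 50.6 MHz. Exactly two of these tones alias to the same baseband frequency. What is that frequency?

fs/2 = 19.8 MHz.
129.8 MHz mod fs = 11 MHz.
11 MHz ≤ fs/2 = 19.8 MHz, appears at 11 MHz.
102.2 MHz mod fs = 23 MHz.
23 MHz > fs/2 = 19.8 MHz, folds to fs − 23 MHz = 16.6 MHz.
3.4 MHz ≤ fs/2 = 19.8 MHz, passes unchanged.
50.6 MHz mod fs = 11 MHz.
11 MHz ≤ fs/2 = 19.8 MHz, appears at 11 MHz.
50.6 MHz and 129.8 MHz both map to 11 MHz.

11 MHz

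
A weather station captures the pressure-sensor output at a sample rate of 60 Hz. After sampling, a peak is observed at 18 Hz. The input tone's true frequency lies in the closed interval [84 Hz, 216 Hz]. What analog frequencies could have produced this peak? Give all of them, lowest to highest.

Frequencies that alias to 18 Hz are k·fs ± 18 Hz for integer k ≥ 0.
k=0: 18 Hz.
k=1: 42 Hz, 78 Hz.
k=2: 102 Hz, 138 Hz.
k=3: 162 Hz, 198 Hz.
k=4: 222 Hz, 258 Hz.
Within [84 Hz, 216 Hz]: 102 Hz, 138 Hz, 162 Hz, 198 Hz.

102 Hz, 138 Hz, 162 Hz, 198 Hz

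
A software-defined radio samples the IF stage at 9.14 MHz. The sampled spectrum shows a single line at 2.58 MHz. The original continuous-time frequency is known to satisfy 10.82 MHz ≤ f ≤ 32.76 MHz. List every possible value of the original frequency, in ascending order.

Frequencies that alias to 2.58 MHz are k·fs ± 2.58 MHz for integer k ≥ 0.
k=0: 2.58 MHz.
k=1: 6.56 MHz, 11.72 MHz.
k=2: 15.7 MHz, 20.86 MHz.
k=3: 24.84 MHz, 30 MHz.
k=4: 33.98 MHz, 39.14 MHz.
Within [10.82 MHz, 32.76 MHz]: 11.72 MHz, 15.7 MHz, 20.86 MHz, 24.84 MHz, 30 MHz.

11.72 MHz, 15.7 MHz, 20.86 MHz, 24.84 MHz, 30 MHz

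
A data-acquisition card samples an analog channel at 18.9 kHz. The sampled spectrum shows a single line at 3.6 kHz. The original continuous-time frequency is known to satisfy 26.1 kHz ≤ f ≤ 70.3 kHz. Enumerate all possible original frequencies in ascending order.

34.2 kHz, 41.4 kHz, 53.1 kHz, 60.3 kHz

Frequencies that alias to 3.6 kHz are k·fs ± 3.6 kHz for integer k ≥ 0.
k=0: 3.6 kHz.
k=1: 15.3 kHz, 22.5 kHz.
k=2: 34.2 kHz, 41.4 kHz.
k=3: 53.1 kHz, 60.3 kHz.
k=4: 72 kHz, 79.2 kHz.
Within [26.1 kHz, 70.3 kHz]: 34.2 kHz, 41.4 kHz, 53.1 kHz, 60.3 kHz.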